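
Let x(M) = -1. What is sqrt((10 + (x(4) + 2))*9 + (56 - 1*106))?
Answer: 7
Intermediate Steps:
sqrt((10 + (x(4) + 2))*9 + (56 - 1*106)) = sqrt((10 + (-1 + 2))*9 + (56 - 1*106)) = sqrt((10 + 1)*9 + (56 - 106)) = sqrt(11*9 - 50) = sqrt(99 - 50) = sqrt(49) = 7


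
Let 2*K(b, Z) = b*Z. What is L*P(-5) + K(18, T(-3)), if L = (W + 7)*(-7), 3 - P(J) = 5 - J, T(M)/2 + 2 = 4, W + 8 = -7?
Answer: -356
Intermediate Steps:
W = -15 (W = -8 - 7 = -15)
T(M) = 4 (T(M) = -4 + 2*4 = -4 + 8 = 4)
P(J) = -2 + J (P(J) = 3 - (5 - J) = 3 + (-5 + J) = -2 + J)
K(b, Z) = Z*b/2 (K(b, Z) = (b*Z)/2 = (Z*b)/2 = Z*b/2)
L = 56 (L = (-15 + 7)*(-7) = -8*(-7) = 56)
L*P(-5) + K(18, T(-3)) = 56*(-2 - 5) + (½)*4*18 = 56*(-7) + 36 = -392 + 36 = -356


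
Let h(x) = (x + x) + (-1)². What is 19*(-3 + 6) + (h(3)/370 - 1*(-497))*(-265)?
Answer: -9742323/74 ≈ -1.3165e+5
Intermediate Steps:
h(x) = 1 + 2*x (h(x) = 2*x + 1 = 1 + 2*x)
19*(-3 + 6) + (h(3)/370 - 1*(-497))*(-265) = 19*(-3 + 6) + ((1 + 2*3)/370 - 1*(-497))*(-265) = 19*3 + ((1 + 6)*(1/370) + 497)*(-265) = 57 + (7*(1/370) + 497)*(-265) = 57 + (7/370 + 497)*(-265) = 57 + (183897/370)*(-265) = 57 - 9746541/74 = -9742323/74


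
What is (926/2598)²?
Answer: 214369/1687401 ≈ 0.12704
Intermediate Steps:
(926/2598)² = (926*(1/2598))² = (463/1299)² = 214369/1687401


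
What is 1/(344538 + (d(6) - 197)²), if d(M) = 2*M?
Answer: 1/378763 ≈ 2.6402e-6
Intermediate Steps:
1/(344538 + (d(6) - 197)²) = 1/(344538 + (2*6 - 197)²) = 1/(344538 + (12 - 197)²) = 1/(344538 + (-185)²) = 1/(344538 + 34225) = 1/378763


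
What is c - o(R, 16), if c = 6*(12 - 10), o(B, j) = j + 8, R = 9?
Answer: -12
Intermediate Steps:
o(B, j) = 8 + j
c = 12 (c = 6*2 = 12)
c - o(R, 16) = 12 - (8 + 16) = 12 - 1*24 = 12 - 24 = -12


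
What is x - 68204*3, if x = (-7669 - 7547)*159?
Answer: -2623956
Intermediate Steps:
x = -2419344 (x = -15216*159 = -2419344)
x - 68204*3 = -2419344 - 68204*3 = -2419344 - 1*204612 = -2419344 - 204612 = -2623956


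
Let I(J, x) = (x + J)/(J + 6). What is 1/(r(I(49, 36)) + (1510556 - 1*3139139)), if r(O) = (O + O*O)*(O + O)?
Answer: -1331/2167627789 ≈ -6.1404e-7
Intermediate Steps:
I(J, x) = (J + x)/(6 + J)
r(O) = 2*O*(O + O²) (r(O) = (O + O²)*(2*O) = 2*O*(O + O²))
1/(r(I(49, 36)) + (1510556 - 1*3139139)) = 1/(2*((49 + 36)/(6 + 49))²*(1 + (49 + 36)/(6 + 49)) + (1510556 - 1*3139139)) = 1/(2*(85/55)²*(1 + 85/55) + (1510556 - 3139139)) = 1/(2*((1/55)*85)²*(1 + (1/55)*85) - 1628583) = 1/(2*(17/11)²*(1 + 17/11) - 1628583) = 1/(2*(289/121)*(28/11) - 1628583) = 1/(16184/1331 - 1628583) = 1/(-2167627789/1331) = -1331/2167627789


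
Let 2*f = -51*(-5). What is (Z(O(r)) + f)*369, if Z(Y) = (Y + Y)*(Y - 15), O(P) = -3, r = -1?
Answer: 173799/2 ≈ 86900.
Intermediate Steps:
Z(Y) = 2*Y*(-15 + Y) (Z(Y) = (2*Y)*(-15 + Y) = 2*Y*(-15 + Y))
f = 255/2 (f = (-51*(-5))/2 = (½)*255 = 255/2 ≈ 127.50)
(Z(O(r)) + f)*369 = (2*(-3)*(-15 - 3) + 255/2)*369 = (2*(-3)*(-18) + 255/2)*369 = (108 + 255/2)*369 = (471/2)*369 = 173799/2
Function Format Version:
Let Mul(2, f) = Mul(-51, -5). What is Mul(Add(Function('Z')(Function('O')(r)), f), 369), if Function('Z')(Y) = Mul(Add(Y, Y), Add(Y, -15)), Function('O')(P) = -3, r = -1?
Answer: Rational(173799, 2) ≈ 86900.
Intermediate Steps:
Function('Z')(Y) = Mul(2, Y, Add(-15, Y)) (Function('Z')(Y) = Mul(Mul(2, Y), Add(-15, Y)) = Mul(2, Y, Add(-15, Y)))
f = Rational(255, 2) (f = Mul(Rational(1, 2), Mul(-51, -5)) = Mul(Rational(1, 2), 255) = Rational(255, 2) ≈ 127.50)
Mul(Add(Function('Z')(Function('O')(r)), f), 369) = Mul(Add(Mul(2, -3, Add(-15, -3)), Rational(255, 2)), 369) = Mul(Add(Mul(2, -3, -18), Rational(255, 2)), 369) = Mul(Add(108, Rational(255, 2)), 369) = Mul(Rational(471, 2), 369) = Rational(173799, 2)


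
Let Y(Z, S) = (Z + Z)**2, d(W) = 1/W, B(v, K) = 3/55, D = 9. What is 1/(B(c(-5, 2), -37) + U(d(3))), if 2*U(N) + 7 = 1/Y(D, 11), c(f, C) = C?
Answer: -35640/122741 ≈ -0.29037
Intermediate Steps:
B(v, K) = 3/55 (B(v, K) = 3*(1/55) = 3/55)
d(W) = 1/W
Y(Z, S) = 4*Z**2 (Y(Z, S) = (2*Z)**2 = 4*Z**2)
U(N) = -2267/648 (U(N) = -7/2 + 1/(2*((4*9**2))) = -7/2 + 1/(2*((4*81))) = -7/2 + (1/2)/324 = -7/2 + (1/2)*(1/324) = -7/2 + 1/648 = -2267/648)
1/(B(c(-5, 2), -37) + U(d(3))) = 1/(3/55 - 2267/648) = 1/(-122741/35640) = -35640/122741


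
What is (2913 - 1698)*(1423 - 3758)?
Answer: -2837025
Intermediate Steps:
(2913 - 1698)*(1423 - 3758) = 1215*(-2335) = -2837025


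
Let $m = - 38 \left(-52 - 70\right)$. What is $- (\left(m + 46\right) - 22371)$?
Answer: $17689$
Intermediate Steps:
$m = 4636$ ($m = \left(-38\right) \left(-122\right) = 4636$)
$- (\left(m + 46\right) - 22371) = - (\left(4636 + 46\right) - 22371) = - (4682 - 22371) = \left(-1\right) \left(-17689\right) = 17689$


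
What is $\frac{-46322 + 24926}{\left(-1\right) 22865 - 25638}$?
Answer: $\frac{21396}{48503} \approx 0.44113$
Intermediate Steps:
$\frac{-46322 + 24926}{\left(-1\right) 22865 - 25638} = - \frac{21396}{-22865 - 25638} = - \frac{21396}{-48503} = \left(-21396\right) \left(- \frac{1}{48503}\right) = \frac{21396}{48503}$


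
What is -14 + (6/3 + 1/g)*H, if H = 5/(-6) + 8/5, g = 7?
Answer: -173/14 ≈ -12.357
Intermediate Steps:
H = 23/30 (H = 5*(-⅙) + 8*(⅕) = -⅚ + 8/5 = 23/30 ≈ 0.76667)
-14 + (6/3 + 1/g)*H = -14 + (6/3 + 1/7)*(23/30) = -14 + (6*(⅓) + 1*(⅐))*(23/30) = -14 + (2 + ⅐)*(23/30) = -14 + (15/7)*(23/30) = -14 + 23/14 = -173/14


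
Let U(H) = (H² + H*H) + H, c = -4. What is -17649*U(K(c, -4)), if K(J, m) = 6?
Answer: -1376622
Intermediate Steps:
U(H) = H + 2*H² (U(H) = (H² + H²) + H = 2*H² + H = H + 2*H²)
-17649*U(K(c, -4)) = -105894*(1 + 2*6) = -105894*(1 + 12) = -105894*13 = -17649*78 = -1376622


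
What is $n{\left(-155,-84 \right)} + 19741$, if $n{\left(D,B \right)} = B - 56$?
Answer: $19601$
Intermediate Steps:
$n{\left(D,B \right)} = -56 + B$
$n{\left(-155,-84 \right)} + 19741 = \left(-56 - 84\right) + 19741 = -140 + 19741 = 19601$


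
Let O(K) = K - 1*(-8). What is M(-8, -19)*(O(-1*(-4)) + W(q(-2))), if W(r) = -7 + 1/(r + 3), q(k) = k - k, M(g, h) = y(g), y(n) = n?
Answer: -128/3 ≈ -42.667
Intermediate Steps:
M(g, h) = g
O(K) = 8 + K (O(K) = K + 8 = 8 + K)
q(k) = 0
W(r) = -7 + 1/(3 + r)
M(-8, -19)*(O(-1*(-4)) + W(q(-2))) = -8*((8 - 1*(-4)) + (-20 - 7*0)/(3 + 0)) = -8*((8 + 4) + (-20 + 0)/3) = -8*(12 + (⅓)*(-20)) = -8*(12 - 20/3) = -8*16/3 = -128/3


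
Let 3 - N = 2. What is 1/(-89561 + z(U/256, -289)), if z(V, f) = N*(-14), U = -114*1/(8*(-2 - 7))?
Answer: -1/89575 ≈ -1.1164e-5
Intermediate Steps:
N = 1 (N = 3 - 1*2 = 3 - 2 = 1)
U = 19/12 (U = -114/((-9*8)) = -114/(-72) = -114*(-1/72) = 19/12 ≈ 1.5833)
z(V, f) = -14 (z(V, f) = 1*(-14) = -14)
1/(-89561 + z(U/256, -289)) = 1/(-89561 - 14) = 1/(-89575) = -1/89575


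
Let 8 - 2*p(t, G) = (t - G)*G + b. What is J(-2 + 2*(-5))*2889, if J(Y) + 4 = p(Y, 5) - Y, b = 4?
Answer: 303345/2 ≈ 1.5167e+5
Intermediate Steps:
p(t, G) = 2 - G*(t - G)/2 (p(t, G) = 4 - ((t - G)*G + 4)/2 = 4 - (G*(t - G) + 4)/2 = 4 - (4 + G*(t - G))/2 = 4 + (-2 - G*(t - G)/2) = 2 - G*(t - G)/2)
J(Y) = 21/2 - 7*Y/2 (J(Y) = -4 + ((2 + (1/2)*5**2 - 1/2*5*Y) - Y) = -4 + ((2 + (1/2)*25 - 5*Y/2) - Y) = -4 + ((2 + 25/2 - 5*Y/2) - Y) = -4 + ((29/2 - 5*Y/2) - Y) = -4 + (29/2 - 7*Y/2) = 21/2 - 7*Y/2)
J(-2 + 2*(-5))*2889 = (21/2 - 7*(-2 + 2*(-5))/2)*2889 = (21/2 - 7*(-2 - 10)/2)*2889 = (21/2 - 7/2*(-12))*2889 = (21/2 + 42)*2889 = (105/2)*2889 = 303345/2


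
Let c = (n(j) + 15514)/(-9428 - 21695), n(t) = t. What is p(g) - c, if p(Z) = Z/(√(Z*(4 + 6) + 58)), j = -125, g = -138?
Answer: 15389/31123 + 69*I*√1322/661 ≈ 0.49446 + 3.7955*I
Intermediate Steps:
p(Z) = Z/√(58 + 10*Z) (p(Z) = Z/(√(Z*10 + 58)) = Z/(√(10*Z + 58)) = Z/(√(58 + 10*Z)) = Z/√(58 + 10*Z))
c = -15389/31123 (c = (-125 + 15514)/(-9428 - 21695) = 15389/(-31123) = 15389*(-1/31123) = -15389/31123 ≈ -0.49446)
p(g) - c = -138/√(58 + 10*(-138)) - 1*(-15389/31123) = -138/√(58 - 1380) + 15389/31123 = -(-69)*I*√1322/661 + 15389/31123 = 69*I*√1322/661 + 15389/31123 = 15389/31123 + 69*I*√1322/661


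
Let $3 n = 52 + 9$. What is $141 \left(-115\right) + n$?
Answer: $- \frac{48584}{3} \approx -16195.0$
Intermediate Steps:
$n = \frac{61}{3}$ ($n = \frac{52 + 9}{3} = \frac{1}{3} \cdot 61 = \frac{61}{3} \approx 20.333$)
$141 \left(-115\right) + n = 141 \left(-115\right) + \frac{61}{3} = -16215 + \frac{61}{3} = - \frac{48584}{3}$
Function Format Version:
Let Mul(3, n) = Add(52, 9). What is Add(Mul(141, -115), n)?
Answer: Rational(-48584, 3) ≈ -16195.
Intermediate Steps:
n = Rational(61, 3) (n = Mul(Rational(1, 3), Add(52, 9)) = Mul(Rational(1, 3), 61) = Rational(61, 3) ≈ 20.333)
Add(Mul(141, -115), n) = Add(Mul(141, -115), Rational(61, 3)) = Add(-16215, Rational(61, 3)) = Rational(-48584, 3)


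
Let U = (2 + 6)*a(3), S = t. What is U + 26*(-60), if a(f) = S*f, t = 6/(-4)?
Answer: -1596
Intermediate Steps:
t = -3/2 (t = 6*(-¼) = -3/2 ≈ -1.5000)
S = -3/2 ≈ -1.5000
a(f) = -3*f/2
U = -36 (U = (2 + 6)*(-3/2*3) = 8*(-9/2) = -36)
U + 26*(-60) = -36 + 26*(-60) = -36 - 1560 = -1596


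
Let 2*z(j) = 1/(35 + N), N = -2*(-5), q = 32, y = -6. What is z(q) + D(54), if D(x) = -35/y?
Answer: 263/45 ≈ 5.8444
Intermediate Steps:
N = 10
z(j) = 1/90 (z(j) = 1/(2*(35 + 10)) = (½)/45 = (½)*(1/45) = 1/90)
D(x) = 35/6 (D(x) = -35/(-6) = -35*(-⅙) = 35/6)
z(q) + D(54) = 1/90 + 35/6 = 263/45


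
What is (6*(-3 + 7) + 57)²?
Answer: 6561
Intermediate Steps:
(6*(-3 + 7) + 57)² = (6*4 + 57)² = (24 + 57)² = 81² = 6561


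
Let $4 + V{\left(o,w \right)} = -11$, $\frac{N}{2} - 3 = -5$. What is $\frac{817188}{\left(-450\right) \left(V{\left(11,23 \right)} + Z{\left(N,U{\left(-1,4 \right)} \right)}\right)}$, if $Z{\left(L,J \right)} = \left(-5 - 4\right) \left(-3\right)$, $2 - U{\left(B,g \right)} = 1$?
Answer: $- \frac{68099}{450} \approx -151.33$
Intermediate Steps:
$N = -4$ ($N = 6 + 2 \left(-5\right) = 6 - 10 = -4$)
$V{\left(o,w \right)} = -15$ ($V{\left(o,w \right)} = -4 - 11 = -15$)
$U{\left(B,g \right)} = 1$ ($U{\left(B,g \right)} = 2 - 1 = 1$)
$Z{\left(L,J \right)} = 27$ ($Z{\left(L,J \right)} = \left(-9\right) \left(-3\right) = 27$)
$\frac{817188}{\left(-450\right) \left(V{\left(11,23 \right)} + Z{\left(N,U{\left(-1,4 \right)} \right)}\right)} = \frac{817188}{\left(-450\right) \left(-15 + 27\right)} = \frac{817188}{\left(-450\right) 12} = \frac{817188}{-5400} = 817188 \left(- \frac{1}{5400}\right) = - \frac{68099}{450}$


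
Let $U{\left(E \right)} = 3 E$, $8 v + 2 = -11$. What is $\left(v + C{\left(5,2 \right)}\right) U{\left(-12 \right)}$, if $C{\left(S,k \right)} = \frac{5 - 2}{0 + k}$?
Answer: $\frac{9}{2} \approx 4.5$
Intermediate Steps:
$v = - \frac{13}{8}$ ($v = - \frac{1}{4} + \frac{1}{8} \left(-11\right) = - \frac{1}{4} - \frac{11}{8} = - \frac{13}{8} \approx -1.625$)
$C{\left(S,k \right)} = \frac{3}{k}$
$\left(v + C{\left(5,2 \right)}\right) U{\left(-12 \right)} = \left(- \frac{13}{8} + \frac{3}{2}\right) 3 \left(-12\right) = \left(- \frac{13}{8} + 3 \cdot \frac{1}{2}\right) \left(-36\right) = \left(- \frac{13}{8} + \frac{3}{2}\right) \left(-36\right) = \left(- \frac{1}{8}\right) \left(-36\right) = \frac{9}{2}$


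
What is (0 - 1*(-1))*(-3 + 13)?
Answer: 10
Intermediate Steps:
(0 - 1*(-1))*(-3 + 13) = (0 + 1)*10 = 1*10 = 10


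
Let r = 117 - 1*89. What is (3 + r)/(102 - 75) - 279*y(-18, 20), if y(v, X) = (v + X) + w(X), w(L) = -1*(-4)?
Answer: -45167/27 ≈ -1672.9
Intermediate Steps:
r = 28 (r = 117 - 89 = 28)
w(L) = 4
y(v, X) = 4 + X + v (y(v, X) = (v + X) + 4 = (X + v) + 4 = 4 + X + v)
(3 + r)/(102 - 75) - 279*y(-18, 20) = (3 + 28)/(102 - 75) - 279*(4 + 20 - 18) = 31/27 - 279*6 = 31*(1/27) - 1674 = 31/27 - 1674 = -45167/27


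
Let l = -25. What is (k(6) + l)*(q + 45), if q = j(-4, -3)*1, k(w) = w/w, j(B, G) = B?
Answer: -984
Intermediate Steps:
k(w) = 1
q = -4 (q = -4*1 = -4)
(k(6) + l)*(q + 45) = (1 - 25)*(-4 + 45) = -24*41 = -984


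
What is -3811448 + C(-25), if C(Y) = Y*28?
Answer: -3812148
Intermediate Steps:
C(Y) = 28*Y
-3811448 + C(-25) = -3811448 + 28*(-25) = -3811448 - 700 = -3812148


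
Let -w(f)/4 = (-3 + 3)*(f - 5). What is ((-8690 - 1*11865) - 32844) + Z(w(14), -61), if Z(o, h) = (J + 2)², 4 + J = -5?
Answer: -53350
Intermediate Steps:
J = -9 (J = -4 - 5 = -9)
w(f) = 0 (w(f) = -4*(-3 + 3)*(f - 5) = -0*(-5 + f) = -4*0 = 0)
Z(o, h) = 49 (Z(o, h) = (-9 + 2)² = (-7)² = 49)
((-8690 - 1*11865) - 32844) + Z(w(14), -61) = ((-8690 - 1*11865) - 32844) + 49 = ((-8690 - 11865) - 32844) + 49 = (-20555 - 32844) + 49 = -53399 + 49 = -53350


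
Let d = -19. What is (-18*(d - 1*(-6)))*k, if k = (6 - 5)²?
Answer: 234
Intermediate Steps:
k = 1 (k = 1² = 1)
(-18*(d - 1*(-6)))*k = -18*(-19 - 1*(-6))*1 = -18*(-19 + 6)*1 = -18*(-13)*1 = 234*1 = 234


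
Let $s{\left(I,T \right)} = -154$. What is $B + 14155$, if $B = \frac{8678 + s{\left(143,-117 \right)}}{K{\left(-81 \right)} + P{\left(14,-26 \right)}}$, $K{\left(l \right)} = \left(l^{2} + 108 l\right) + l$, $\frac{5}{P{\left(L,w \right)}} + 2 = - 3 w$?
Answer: $\frac{2439150441}{172363} \approx 14151.0$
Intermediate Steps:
$P{\left(L,w \right)} = \frac{5}{-2 - 3 w}$
$K{\left(l \right)} = l^{2} + 109 l$
$B = - \frac{647824}{172363}$ ($B = \frac{8678 - 154}{- 81 \left(109 - 81\right) - \frac{5}{2 + 3 \left(-26\right)}} = \frac{8524}{\left(-81\right) 28 - \frac{5}{2 - 78}} = \frac{8524}{-2268 - \frac{5}{-76}} = \frac{8524}{-2268 - - \frac{5}{76}} = \frac{8524}{-2268 + \frac{5}{76}} = \frac{8524}{- \frac{172363}{76}} = 8524 \left(- \frac{76}{172363}\right) = - \frac{647824}{172363} \approx -3.7585$)
$B + 14155 = - \frac{647824}{172363} + 14155 = \frac{2439150441}{172363}$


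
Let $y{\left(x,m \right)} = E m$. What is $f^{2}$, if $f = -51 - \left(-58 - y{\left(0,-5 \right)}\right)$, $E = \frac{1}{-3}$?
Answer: $\frac{676}{9} \approx 75.111$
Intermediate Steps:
$E = - \frac{1}{3} \approx -0.33333$
$y{\left(x,m \right)} = - \frac{m}{3}$
$f = \frac{26}{3}$ ($f = -51 - \left(-58 - \left(- \frac{1}{3}\right) \left(-5\right)\right) = -51 - \left(-58 - \frac{5}{3}\right) = -51 - - \frac{179}{3} = -51 + \frac{179}{3} = \frac{26}{3} \approx 8.6667$)
$f^{2} = \left(\frac{26}{3}\right)^{2} = \frac{676}{9}$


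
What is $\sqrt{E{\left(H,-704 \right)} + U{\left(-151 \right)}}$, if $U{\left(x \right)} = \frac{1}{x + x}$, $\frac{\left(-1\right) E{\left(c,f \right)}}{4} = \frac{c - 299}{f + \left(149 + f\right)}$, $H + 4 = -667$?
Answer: $\frac{i \sqrt{446002938142}}{380218} \approx 1.7565 i$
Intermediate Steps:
$H = -671$ ($H = -4 - 667 = -671$)
$E{\left(c,f \right)} = - \frac{4 \left(-299 + c\right)}{149 + 2 f}$ ($E{\left(c,f \right)} = - 4 \frac{c - 299}{f + \left(149 + f\right)} = - 4 \frac{-299 + c}{149 + 2 f} = - \frac{4 \left(-299 + c\right)}{149 + 2 f}$)
$U{\left(x \right)} = \frac{1}{2 x}$
$\sqrt{E{\left(H,-704 \right)} + U{\left(-151 \right)}} = \sqrt{\frac{4 \left(299 - -671\right)}{149 + 2 \left(-704\right)} + \frac{1}{2 \left(-151\right)}} = \sqrt{\frac{4 \left(299 + 671\right)}{149 - 1408} + \frac{1}{2} \left(- \frac{1}{151}\right)} = \sqrt{4 \frac{1}{-1259} \cdot 970 - \frac{1}{302}} = \sqrt{4 \left(- \frac{1}{1259}\right) 970 - \frac{1}{302}} = \sqrt{- \frac{3880}{1259} - \frac{1}{302}} = \sqrt{- \frac{1173019}{380218}} = \frac{i \sqrt{446002938142}}{380218}$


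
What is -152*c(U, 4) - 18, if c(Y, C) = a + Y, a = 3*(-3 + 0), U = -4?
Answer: 1958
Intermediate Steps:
a = -9 (a = 3*(-3) = -9)
c(Y, C) = -9 + Y
-152*c(U, 4) - 18 = -152*(-9 - 4) - 18 = -152*(-13) - 18 = 1976 - 18 = 1958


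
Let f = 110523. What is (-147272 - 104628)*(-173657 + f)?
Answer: 15903454600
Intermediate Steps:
(-147272 - 104628)*(-173657 + f) = (-147272 - 104628)*(-173657 + 110523) = -251900*(-63134) = 15903454600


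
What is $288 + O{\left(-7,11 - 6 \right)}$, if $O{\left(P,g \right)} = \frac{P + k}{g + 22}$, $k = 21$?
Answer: $\frac{7790}{27} \approx 288.52$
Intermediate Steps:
$O{\left(P,g \right)} = \frac{21 + P}{22 + g}$ ($O{\left(P,g \right)} = \frac{P + 21}{g + 22} = \frac{21 + P}{22 + g}$)
$288 + O{\left(-7,11 - 6 \right)} = 288 + \frac{21 - 7}{22 + \left(11 - 6\right)} = 288 + \frac{1}{22 + \left(11 - 6\right)} 14 = 288 + \frac{1}{22 + 5} \cdot 14 = 288 + \frac{1}{27} \cdot 14 = 288 + \frac{14}{27} = \frac{7790}{27}$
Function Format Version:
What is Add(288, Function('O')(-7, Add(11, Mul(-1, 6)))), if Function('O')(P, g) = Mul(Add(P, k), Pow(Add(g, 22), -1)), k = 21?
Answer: Rational(7790, 27) ≈ 288.52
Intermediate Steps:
Function('O')(P, g) = Mul(Pow(Add(22, g), -1), Add(21, P)) (Function('O')(P, g) = Mul(Add(P, 21), Pow(Add(g, 22), -1)) = Mul(Add(21, P), Pow(Add(22, g), -1)) = Mul(Pow(Add(22, g), -1), Add(21, P)))
Add(288, Function('O')(-7, Add(11, Mul(-1, 6)))) = Add(288, Mul(Pow(Add(22, Add(11, Mul(-1, 6))), -1), Add(21, -7))) = Add(288, Mul(Pow(Add(22, Add(11, -6)), -1), 14)) = Add(288, Mul(Pow(Add(22, 5), -1), 14)) = Add(288, Mul(Pow(27, -1), 14)) = Add(288, Mul(Rational(1, 27), 14)) = Add(288, Rational(14, 27)) = Rational(7790, 27)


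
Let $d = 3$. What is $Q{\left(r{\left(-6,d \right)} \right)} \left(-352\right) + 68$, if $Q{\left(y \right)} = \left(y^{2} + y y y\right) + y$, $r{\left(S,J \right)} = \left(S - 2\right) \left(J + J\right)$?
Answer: $38134340$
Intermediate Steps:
$r{\left(S,J \right)} = 2 J \left(-2 + S\right)$ ($r{\left(S,J \right)} = \left(-2 + S\right) 2 J = 2 J \left(-2 + S\right)$)
$Q{\left(y \right)} = y + y^{2} + y^{3}$ ($Q{\left(y \right)} = \left(y^{2} + y^{2} y\right) + y = \left(y^{2} + y^{3}\right) + y = y + y^{2} + y^{3}$)
$Q{\left(r{\left(-6,d \right)} \right)} \left(-352\right) + 68 = 2 \cdot 3 \left(-2 - 6\right) \left(1 + 2 \cdot 3 \left(-2 - 6\right) + \left(2 \cdot 3 \left(-2 - 6\right)\right)^{2}\right) \left(-352\right) + 68 = 2 \cdot 3 \left(-8\right) \left(1 + 2 \cdot 3 \left(-8\right) + \left(2 \cdot 3 \left(-8\right)\right)^{2}\right) \left(-352\right) + 68 = - 48 \left(1 - 48 + \left(-48\right)^{2}\right) \left(-352\right) + 68 = - 48 \left(1 - 48 + 2304\right) \left(-352\right) + 68 = \left(-48\right) 2257 \left(-352\right) + 68 = \left(-108336\right) \left(-352\right) + 68 = 38134272 + 68 = 38134340$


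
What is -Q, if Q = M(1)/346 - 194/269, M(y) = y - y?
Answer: 194/269 ≈ 0.72119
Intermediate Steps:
M(y) = 0
Q = -194/269 (Q = 0/346 - 194/269 = 0*(1/346) - 194*1/269 = 0 - 194/269 = -194/269 ≈ -0.72119)
-Q = -1*(-194/269) = 194/269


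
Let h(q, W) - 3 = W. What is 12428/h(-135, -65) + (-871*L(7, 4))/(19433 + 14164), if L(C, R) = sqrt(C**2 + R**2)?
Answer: -6214/31 - 871*sqrt(65)/33597 ≈ -200.66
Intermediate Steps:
h(q, W) = 3 + W
12428/h(-135, -65) + (-871*L(7, 4))/(19433 + 14164) = 12428/(3 - 65) + (-871*sqrt(7**2 + 4**2))/(19433 + 14164) = 12428/(-62) - 871*sqrt(49 + 16)/33597 = 12428*(-1/62) - 871*sqrt(65)*(1/33597) = -6214/31 - 871*sqrt(65)/33597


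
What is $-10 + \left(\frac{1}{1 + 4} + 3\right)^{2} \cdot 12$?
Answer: $\frac{2822}{25} \approx 112.88$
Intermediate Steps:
$-10 + \left(\frac{1}{1 + 4} + 3\right)^{2} \cdot 12 = -10 + \left(\frac{1}{5} + 3\right)^{2} \cdot 12 = -10 + \left(\frac{16}{5}\right)^{2} \cdot 12 = -10 + \frac{256}{25} \cdot 12 = -10 + \frac{3072}{25} = \frac{2822}{25}$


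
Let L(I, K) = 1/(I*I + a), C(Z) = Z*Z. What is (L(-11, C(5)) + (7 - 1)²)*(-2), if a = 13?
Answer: -4825/67 ≈ -72.015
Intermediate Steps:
C(Z) = Z²
L(I, K) = 1/(13 + I²) (L(I, K) = 1/(I*I + 13) = 1/(I² + 13) = 1/(13 + I²))
(L(-11, C(5)) + (7 - 1)²)*(-2) = (1/(13 + (-11)²) + (7 - 1)²)*(-2) = (1/(13 + 121) + 6²)*(-2) = (1/134 + 36)*(-2) = (4825/134)*(-2) = -4825/67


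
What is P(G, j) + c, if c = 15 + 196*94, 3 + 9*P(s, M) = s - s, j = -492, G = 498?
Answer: 55316/3 ≈ 18439.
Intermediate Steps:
P(s, M) = -⅓ (P(s, M) = -⅓ + (s - s)/9 = -⅓ + (⅑)*0 = -⅓ + 0 = -⅓)
c = 18439 (c = 15 + 18424 = 18439)
P(G, j) + c = -⅓ + 18439 = 55316/3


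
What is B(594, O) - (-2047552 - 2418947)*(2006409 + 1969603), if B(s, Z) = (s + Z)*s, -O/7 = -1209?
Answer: 17758859001846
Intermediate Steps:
O = 8463 (O = -7*(-1209) = 8463)
B(s, Z) = s*(Z + s) (B(s, Z) = (Z + s)*s = s*(Z + s))
B(594, O) - (-2047552 - 2418947)*(2006409 + 1969603) = 594*(8463 + 594) - (-2047552 - 2418947)*(2006409 + 1969603) = 594*9057 - (-4466499)*3976012 = 5379858 - 1*(-17758853621988) = 5379858 + 17758853621988 = 17758859001846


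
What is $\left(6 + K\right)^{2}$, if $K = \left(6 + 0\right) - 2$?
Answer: $100$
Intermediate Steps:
$K = 4$ ($K = 6 - 2 = 4$)
$\left(6 + K\right)^{2} = \left(6 + 4\right)^{2} = 10^{2} = 100$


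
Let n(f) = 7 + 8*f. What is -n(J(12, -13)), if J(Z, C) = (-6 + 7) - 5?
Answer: 25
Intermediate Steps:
J(Z, C) = -4 (J(Z, C) = 1 - 5 = -4)
-n(J(12, -13)) = -(7 + 8*(-4)) = -(7 - 32) = -1*(-25) = 25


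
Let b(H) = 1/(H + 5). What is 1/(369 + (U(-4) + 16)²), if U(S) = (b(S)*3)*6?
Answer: 1/1525 ≈ 0.00065574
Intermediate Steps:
b(H) = 1/(5 + H)
U(S) = 18/(5 + S) (U(S) = (3/(5 + S))*6 = 18/(5 + S))
1/(369 + (U(-4) + 16)²) = 1/(369 + (18/(5 - 4) + 16)²) = 1/(369 + (18/1 + 16)²) = 1/(369 + (18*1 + 16)²) = 1/(369 + (18 + 16)²) = 1/(369 + 34²) = 1/(369 + 1156) = 1/1525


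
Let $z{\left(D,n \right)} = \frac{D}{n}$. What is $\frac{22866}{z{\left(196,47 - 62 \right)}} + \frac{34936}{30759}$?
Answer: $- \frac{5271590977}{3014382} \approx -1748.8$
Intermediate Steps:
$\frac{22866}{z{\left(196,47 - 62 \right)}} + \frac{34936}{30759} = \frac{22866}{196 \frac{1}{47 - 62}} + \frac{34936}{30759} = \frac{22866}{196 \frac{1}{-15}} + 34936 \cdot \frac{1}{30759} = \frac{22866}{196 \left(- \frac{1}{15}\right)} + \frac{34936}{30759} = \frac{22866}{- \frac{196}{15}} + \frac{34936}{30759} = 22866 \left(- \frac{15}{196}\right) + \frac{34936}{30759} = - \frac{171495}{98} + \frac{34936}{30759} = - \frac{5271590977}{3014382}$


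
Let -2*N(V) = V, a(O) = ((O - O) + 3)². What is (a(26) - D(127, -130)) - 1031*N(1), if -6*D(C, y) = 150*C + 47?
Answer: 11122/3 ≈ 3707.3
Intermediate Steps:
a(O) = 9 (a(O) = (0 + 3)² = 3² = 9)
N(V) = -V/2
D(C, y) = -47/6 - 25*C (D(C, y) = -(150*C + 47)/6 = -(47 + 150*C)/6 = -47/6 - 25*C)
(a(26) - D(127, -130)) - 1031*N(1) = (9 - (-47/6 - 25*127)) - (-1031)/2 = (9 - (-47/6 - 3175)) - 1031*(-½) = (9 - 1*(-19097/6)) + 1031/2 = (9 + 19097/6) + 1031/2 = 19151/6 + 1031/2 = 11122/3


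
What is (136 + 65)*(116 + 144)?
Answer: 52260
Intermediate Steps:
(136 + 65)*(116 + 144) = 201*260 = 52260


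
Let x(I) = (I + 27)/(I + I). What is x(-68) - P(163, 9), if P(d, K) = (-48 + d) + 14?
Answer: -17503/136 ≈ -128.70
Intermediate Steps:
x(I) = (27 + I)/(2*I) (x(I) = (27 + I)/((2*I)) = (27 + I)*(1/(2*I)) = (27 + I)/(2*I))
P(d, K) = -34 + d
x(-68) - P(163, 9) = (1/2)*(27 - 68)/(-68) - (-34 + 163) = (1/2)*(-1/68)*(-41) - 1*129 = 41/136 - 129 = -17503/136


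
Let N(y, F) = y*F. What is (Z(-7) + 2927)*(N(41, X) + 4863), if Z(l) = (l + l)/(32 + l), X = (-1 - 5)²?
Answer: 463767579/25 ≈ 1.8551e+7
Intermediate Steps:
X = 36 (X = (-6)² = 36)
Z(l) = 2*l/(32 + l) (Z(l) = (2*l)/(32 + l) = 2*l/(32 + l))
N(y, F) = F*y
(Z(-7) + 2927)*(N(41, X) + 4863) = (2*(-7)/(32 - 7) + 2927)*(36*41 + 4863) = (2*(-7)/25 + 2927)*(1476 + 4863) = (2*(-7)*(1/25) + 2927)*6339 = (-14/25 + 2927)*6339 = (73161/25)*6339 = 463767579/25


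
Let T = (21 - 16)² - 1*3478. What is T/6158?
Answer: -3453/6158 ≈ -0.56073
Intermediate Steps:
T = -3453 (T = 5² - 3478 = 25 - 3478 = -3453)
T/6158 = -3453/6158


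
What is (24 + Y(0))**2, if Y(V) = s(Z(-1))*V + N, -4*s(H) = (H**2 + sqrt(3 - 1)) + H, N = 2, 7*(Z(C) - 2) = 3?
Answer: 676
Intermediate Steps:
Z(C) = 17/7 (Z(C) = 2 + (1/7)*3 = 2 + 3/7 = 17/7)
s(H) = -H/4 - sqrt(2)/4 - H**2/4 (s(H) = -((H**2 + sqrt(3 - 1)) + H)/4 = -((H**2 + sqrt(2)) + H)/4 = -((sqrt(2) + H**2) + H)/4 = -(H + sqrt(2) + H**2)/4 = -H/4 - sqrt(2)/4 - H**2/4)
Y(V) = 2 + V*(-102/49 - sqrt(2)/4) (Y(V) = (-1/4*17/7 - sqrt(2)/4 - (17/7)**2/4)*V + 2 = (-17/28 - sqrt(2)/4 - 1/4*289/49)*V + 2 = (-17/28 - sqrt(2)/4 - 289/196)*V + 2 = (-102/49 - sqrt(2)/4)*V + 2 = V*(-102/49 - sqrt(2)/4) + 2 = 2 + V*(-102/49 - sqrt(2)/4))
(24 + Y(0))**2 = (24 + (2 - 1/196*0*(408 + 49*sqrt(2))))**2 = (24 + (2 + 0))**2 = (24 + 2)**2 = 26**2 = 676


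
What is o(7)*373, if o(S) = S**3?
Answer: 127939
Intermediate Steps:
o(7)*373 = 7**3*373 = 343*373 = 127939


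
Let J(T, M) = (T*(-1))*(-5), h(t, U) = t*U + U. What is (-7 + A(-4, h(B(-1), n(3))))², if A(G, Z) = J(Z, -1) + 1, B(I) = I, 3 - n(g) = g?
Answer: 36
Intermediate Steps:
n(g) = 3 - g
h(t, U) = U + U*t (h(t, U) = U*t + U = U + U*t)
J(T, M) = 5*T (J(T, M) = -T*(-5) = 5*T)
A(G, Z) = 1 + 5*Z (A(G, Z) = 5*Z + 1 = 1 + 5*Z)
(-7 + A(-4, h(B(-1), n(3))))² = (-7 + (1 + 5*((3 - 1*3)*(1 - 1))))² = (-7 + (1 + 5*((3 - 3)*0)))² = (-7 + (1 + 5*(0*0)))² = (-7 + (1 + 5*0))² = (-7 + (1 + 0))² = (-7 + 1)² = (-6)² = 36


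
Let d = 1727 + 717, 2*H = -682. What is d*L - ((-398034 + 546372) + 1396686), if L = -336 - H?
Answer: -1532804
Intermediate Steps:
H = -341 (H = (1/2)*(-682) = -341)
L = 5 (L = -336 - 1*(-341) = -336 + 341 = 5)
d = 2444
d*L - ((-398034 + 546372) + 1396686) = 2444*5 - ((-398034 + 546372) + 1396686) = 12220 - (148338 + 1396686) = 12220 - 1*1545024 = 12220 - 1545024 = -1532804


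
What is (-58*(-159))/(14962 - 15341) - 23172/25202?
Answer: -120597516/4775779 ≈ -25.252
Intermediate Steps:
(-58*(-159))/(14962 - 15341) - 23172/25202 = 9222/(-379) - 23172*1/25202 = 9222*(-1/379) - 11586/12601 = -9222/379 - 11586/12601 = -120597516/4775779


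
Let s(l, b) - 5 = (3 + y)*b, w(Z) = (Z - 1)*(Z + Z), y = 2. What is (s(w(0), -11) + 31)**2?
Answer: 361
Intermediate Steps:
w(Z) = 2*Z*(-1 + Z) (w(Z) = (-1 + Z)*(2*Z) = 2*Z*(-1 + Z))
s(l, b) = 5 + 5*b (s(l, b) = 5 + (3 + 2)*b = 5 + 5*b)
(s(w(0), -11) + 31)**2 = ((5 + 5*(-11)) + 31)**2 = ((5 - 55) + 31)**2 = (-50 + 31)**2 = (-19)**2 = 361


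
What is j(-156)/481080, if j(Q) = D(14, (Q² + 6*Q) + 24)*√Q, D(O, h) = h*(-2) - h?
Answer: -5856*I*√39/20045 ≈ -1.8244*I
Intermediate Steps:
D(O, h) = -3*h (D(O, h) = -2*h - h = -3*h)
j(Q) = √Q*(-72 - 18*Q - 3*Q²) (j(Q) = (-3*((Q² + 6*Q) + 24))*√Q = (-3*(24 + Q² + 6*Q))*√Q = (-72 - 18*Q - 3*Q²)*√Q = √Q*(-72 - 18*Q - 3*Q²))
j(-156)/481080 = (3*√(-156)*(-24 - 1*(-156)² - 6*(-156)))/481080 = (3*(2*I*√39)*(-24 - 1*24336 + 936))*(1/481080) = (3*(2*I*√39)*(-24 - 24336 + 936))*(1/481080) = (3*(2*I*√39)*(-23424))*(1/481080) = -140544*I*√39*(1/481080) = -5856*I*√39/20045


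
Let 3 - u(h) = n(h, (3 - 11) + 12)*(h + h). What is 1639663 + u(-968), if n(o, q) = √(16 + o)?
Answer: 1639666 + 3872*I*√238 ≈ 1.6397e+6 + 59734.0*I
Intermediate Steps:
u(h) = 3 - 2*h*√(16 + h) (u(h) = 3 - √(16 + h)*(h + h) = 3 - √(16 + h)*2*h = 3 - 2*h*√(16 + h))
1639663 + u(-968) = 1639663 + (3 - 2*(-968)*√(16 - 968)) = 1639663 + (3 - 2*(-968)*√(-952)) = 1639663 + (3 - 2*(-968)*2*I*√238) = 1639663 + (3 + 3872*I*√238) = 1639666 + 3872*I*√238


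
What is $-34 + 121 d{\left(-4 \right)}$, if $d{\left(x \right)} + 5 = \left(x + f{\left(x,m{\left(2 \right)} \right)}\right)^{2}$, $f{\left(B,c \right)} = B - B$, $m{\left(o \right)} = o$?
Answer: $1297$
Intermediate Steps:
$f{\left(B,c \right)} = 0$
$d{\left(x \right)} = -5 + x^{2}$ ($d{\left(x \right)} = -5 + \left(x + 0\right)^{2} = -5 + x^{2}$)
$-34 + 121 d{\left(-4 \right)} = -34 + 121 \left(-5 + \left(-4\right)^{2}\right) = -34 + 121 \left(-5 + 16\right) = -34 + 121 \cdot 11 = -34 + 1331 = 1297$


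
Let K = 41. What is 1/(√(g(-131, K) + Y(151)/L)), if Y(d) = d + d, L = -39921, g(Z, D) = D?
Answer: √65329079739/1636459 ≈ 0.15619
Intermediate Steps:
Y(d) = 2*d
1/(√(g(-131, K) + Y(151)/L)) = 1/(√(41 + (2*151)/(-39921))) = 1/(√(41 + 302*(-1/39921))) = 1/(√(41 - 302/39921)) = 1/(√(1636459/39921)) = 1/(√65329079739/39921) = √65329079739/1636459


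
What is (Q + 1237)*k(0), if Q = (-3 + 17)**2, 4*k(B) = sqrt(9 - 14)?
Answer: 1433*I*sqrt(5)/4 ≈ 801.07*I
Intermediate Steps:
k(B) = I*sqrt(5)/4 (k(B) = sqrt(9 - 14)/4 = sqrt(-5)/4 = (I*sqrt(5))/4 = I*sqrt(5)/4)
Q = 196 (Q = 14**2 = 196)
(Q + 1237)*k(0) = (196 + 1237)*(I*sqrt(5)/4) = 1433*(I*sqrt(5)/4) = 1433*I*sqrt(5)/4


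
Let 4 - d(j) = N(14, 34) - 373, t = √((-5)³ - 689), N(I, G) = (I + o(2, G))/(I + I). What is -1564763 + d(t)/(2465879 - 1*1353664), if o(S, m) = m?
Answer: -171584086728/109655 ≈ -1.5648e+6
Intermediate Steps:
N(I, G) = (G + I)/(2*I) (N(I, G) = (I + G)/(I + I) = (G + I)/((2*I)) = (G + I)*(1/(2*I)) = (G + I)/(2*I))
t = I*√814 (t = √(-125 - 689) = √(-814) = I*√814 ≈ 28.531*I)
d(j) = 2627/7 (d(j) = 4 - ((½)*(34 + 14)/14 - 373) = 4 - ((½)*(1/14)*48 - 373) = 4 - (12/7 - 373) = 4 - 1*(-2599/7) = 4 + 2599/7 = 2627/7)
-1564763 + d(t)/(2465879 - 1*1353664) = -1564763 + 2627/(7*(2465879 - 1*1353664)) = -1564763 + 2627/(7*(2465879 - 1353664)) = -1564763 + (2627/7)/1112215 = -1564763 + (2627/7)*(1/1112215) = -1564763 + 37/109655 = -171584086728/109655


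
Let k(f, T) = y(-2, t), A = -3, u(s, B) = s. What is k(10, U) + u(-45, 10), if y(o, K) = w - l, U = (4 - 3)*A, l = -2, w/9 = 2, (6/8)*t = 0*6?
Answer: -25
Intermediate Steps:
t = 0 (t = 4*(0*6)/3 = (4/3)*0 = 0)
w = 18 (w = 9*2 = 18)
U = -3 (U = (4 - 3)*(-3) = 1*(-3) = -3)
y(o, K) = 20 (y(o, K) = 18 - 1*(-2) = 18 + 2 = 20)
k(f, T) = 20
k(10, U) + u(-45, 10) = 20 - 45 = -25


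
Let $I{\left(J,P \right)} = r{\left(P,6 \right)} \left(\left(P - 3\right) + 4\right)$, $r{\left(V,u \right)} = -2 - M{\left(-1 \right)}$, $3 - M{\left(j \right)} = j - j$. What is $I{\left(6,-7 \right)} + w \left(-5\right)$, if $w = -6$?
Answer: $60$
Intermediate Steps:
$M{\left(j \right)} = 3$ ($M{\left(j \right)} = 3 - \left(j - j\right) = 3 - 0 = 3 + 0 = 3$)
$r{\left(V,u \right)} = -5$ ($r{\left(V,u \right)} = -2 - 3 = -5$)
$I{\left(J,P \right)} = -5 - 5 P$ ($I{\left(J,P \right)} = - 5 \left(\left(P - 3\right) + 4\right) = - 5 \left(\left(-3 + P\right) + 4\right) = - 5 \left(1 + P\right) = -5 - 5 P$)
$I{\left(6,-7 \right)} + w \left(-5\right) = \left(-5 - -35\right) - -30 = \left(-5 + 35\right) + 30 = 30 + 30 = 60$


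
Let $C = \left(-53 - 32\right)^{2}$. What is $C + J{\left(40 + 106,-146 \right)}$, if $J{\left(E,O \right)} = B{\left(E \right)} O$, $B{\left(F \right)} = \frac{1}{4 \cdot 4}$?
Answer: $\frac{57727}{8} \approx 7215.9$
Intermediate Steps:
$C = 7225$ ($C = \left(-85\right)^{2} = 7225$)
$B{\left(F \right)} = \frac{1}{16}$
$J{\left(E,O \right)} = \frac{O}{16}$
$C + J{\left(40 + 106,-146 \right)} = 7225 + \frac{1}{16} \left(-146\right) = 7225 - \frac{73}{8} = \frac{57727}{8}$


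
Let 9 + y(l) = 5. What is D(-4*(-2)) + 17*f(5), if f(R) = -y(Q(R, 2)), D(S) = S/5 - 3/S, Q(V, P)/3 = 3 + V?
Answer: 2769/40 ≈ 69.225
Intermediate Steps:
Q(V, P) = 9 + 3*V (Q(V, P) = 3*(3 + V) = 9 + 3*V)
y(l) = -4 (y(l) = -9 + 5 = -4)
D(S) = -3/S + S/5 (D(S) = S*(⅕) - 3/S = S/5 - 3/S = -3/S + S/5)
f(R) = 4 (f(R) = -1*(-4) = 4)
D(-4*(-2)) + 17*f(5) = (-3/((-4*(-2))) + (-4*(-2))/5) + 17*4 = (-3/8 + (⅕)*8) + 68 = (-3*⅛ + 8/5) + 68 = (-3/8 + 8/5) + 68 = 49/40 + 68 = 2769/40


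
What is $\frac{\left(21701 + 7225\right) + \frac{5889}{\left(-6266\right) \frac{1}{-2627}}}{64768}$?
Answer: $\frac{15132363}{31218176} \approx 0.48473$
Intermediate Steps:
$\frac{\left(21701 + 7225\right) + \frac{5889}{\left(-6266\right) \frac{1}{-2627}}}{64768} = \left(28926 + \frac{5889}{\left(-6266\right) \left(- \frac{1}{2627}\right)}\right) \frac{1}{64768} = \left(28926 + \frac{5889}{\frac{6266}{2627}}\right) \frac{1}{64768} = \left(28926 + 5889 \cdot \frac{2627}{6266}\right) \frac{1}{64768} = \left(28926 + \frac{1190031}{482}\right) \frac{1}{64768} = \frac{15132363}{482} \cdot \frac{1}{64768} = \frac{15132363}{31218176}$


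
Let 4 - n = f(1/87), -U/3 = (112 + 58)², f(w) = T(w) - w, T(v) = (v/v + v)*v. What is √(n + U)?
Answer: 5*I*√26248081/87 ≈ 294.44*I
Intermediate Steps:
T(v) = v*(1 + v) (T(v) = (1 + v)*v = v*(1 + v))
f(w) = -w + w*(1 + w) (f(w) = w*(1 + w) - w = -w + w*(1 + w))
U = -86700 (U = -3*(112 + 58)² = -3*170² = -3*28900 = -86700)
n = 30275/7569 (n = 4 - (1/87)² = 4 - 1*1/7569 = 4 - 1/7569 = 30275/7569 ≈ 3.9999)
√(n + U) = √(30275/7569 - 86700) = √(-656202025/7569) = 5*I*√26248081/87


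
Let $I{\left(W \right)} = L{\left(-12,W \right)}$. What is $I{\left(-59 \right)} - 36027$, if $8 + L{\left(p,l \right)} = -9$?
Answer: $-36044$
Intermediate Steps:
$L{\left(p,l \right)} = -17$ ($L{\left(p,l \right)} = -8 - 9 = -17$)
$I{\left(W \right)} = -17$
$I{\left(-59 \right)} - 36027 = -17 - 36027 = -36044$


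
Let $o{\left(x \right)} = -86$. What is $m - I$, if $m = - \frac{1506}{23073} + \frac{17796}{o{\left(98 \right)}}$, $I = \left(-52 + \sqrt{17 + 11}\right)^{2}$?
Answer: $- \frac{971964020}{330713} + 208 \sqrt{7} \approx -2388.7$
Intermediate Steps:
$I = \left(-52 + 2 \sqrt{7}\right)^{2}$ ($I = \left(-52 + \sqrt{28}\right)^{2} = \left(-52 + 2 \sqrt{7}\right)^{2} \approx 2181.7$)
$m = - \frac{68456104}{330713}$ ($m = - \frac{1506}{23073} + \frac{17796}{-86} = \left(-1506\right) \frac{1}{23073} + 17796 \left(- \frac{1}{86}\right) = - \frac{502}{7691} - \frac{8898}{43} = - \frac{68456104}{330713} \approx -207.0$)
$m - I = - \frac{68456104}{330713} - \left(2732 - 208 \sqrt{7}\right) = - \frac{971964020}{330713} + 208 \sqrt{7}$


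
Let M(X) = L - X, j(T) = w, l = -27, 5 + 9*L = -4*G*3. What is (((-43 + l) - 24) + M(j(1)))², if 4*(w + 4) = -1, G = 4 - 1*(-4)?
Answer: 13213225/1296 ≈ 10195.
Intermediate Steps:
G = 8 (G = 4 + 4 = 8)
w = -17/4 (w = -4 + (¼)*(-1) = -4 - ¼ = -17/4 ≈ -4.2500)
L = -101/9 (L = -5/9 + (-4*8*3)/9 = -5/9 + (-32*3)/9 = -5/9 + (⅑)*(-96) = -5/9 - 32/3 = -101/9 ≈ -11.222)
j(T) = -17/4
M(X) = -101/9 - X
(((-43 + l) - 24) + M(j(1)))² = (((-43 - 27) - 24) + (-101/9 - 1*(-17/4)))² = ((-70 - 24) + (-101/9 + 17/4))² = (-94 - 251/36)² = (-3635/36)² = 13213225/1296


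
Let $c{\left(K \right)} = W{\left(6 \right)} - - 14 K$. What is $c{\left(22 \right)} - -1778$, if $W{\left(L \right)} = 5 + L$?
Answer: $2097$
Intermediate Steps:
$c{\left(K \right)} = 11 + 14 K$ ($c{\left(K \right)} = \left(5 + 6\right) - - 14 K = 11 + 14 K$)
$c{\left(22 \right)} - -1778 = \left(11 + 14 \cdot 22\right) - -1778 = \left(11 + 308\right) + 1778 = 319 + 1778 = 2097$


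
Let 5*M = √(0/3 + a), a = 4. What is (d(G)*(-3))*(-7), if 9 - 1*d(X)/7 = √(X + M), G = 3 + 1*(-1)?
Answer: 1323 - 294*√15/5 ≈ 1095.3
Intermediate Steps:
M = ⅖ (M = √(0/3 + 4)/5 = √(0*(⅓) + 4)/5 = √(0 + 4)/5 = √4/5 = (⅕)*2 = ⅖ ≈ 0.40000)
G = 2 (G = 3 - 1 = 2)
d(X) = 63 - 7*√(⅖ + X) (d(X) = 63 - 7*√(X + ⅖) = 63 - 7*√(⅖ + X))
(d(G)*(-3))*(-7) = ((63 - 7*√(10 + 25*2)/5)*(-3))*(-7) = ((63 - 7*√(10 + 50)/5)*(-3))*(-7) = ((63 - 14*√15/5)*(-3))*(-7) = (-189 + 42*√15/5)*(-7) = 1323 - 294*√15/5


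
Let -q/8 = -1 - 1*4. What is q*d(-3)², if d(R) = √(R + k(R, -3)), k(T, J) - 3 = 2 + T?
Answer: -40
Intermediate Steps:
k(T, J) = 5 + T (k(T, J) = 3 + (2 + T) = 5 + T)
d(R) = √(5 + 2*R) (d(R) = √(R + (5 + R)) = √(5 + 2*R))
q = 40 (q = -8*(-1 - 1*4) = -8*(-1 - 4) = -8*(-5) = 40)
q*d(-3)² = 40*(√(5 + 2*(-3)))² = 40*(√(5 - 6))² = 40*(√(-1))² = 40*I² = 40*(-1) = -40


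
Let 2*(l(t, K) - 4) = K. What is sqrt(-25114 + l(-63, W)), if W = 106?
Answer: I*sqrt(25057) ≈ 158.29*I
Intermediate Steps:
l(t, K) = 4 + K/2
sqrt(-25114 + l(-63, W)) = sqrt(-25114 + (4 + (1/2)*106)) = sqrt(-25114 + (4 + 53)) = sqrt(-25114 + 57) = sqrt(-25057) = I*sqrt(25057)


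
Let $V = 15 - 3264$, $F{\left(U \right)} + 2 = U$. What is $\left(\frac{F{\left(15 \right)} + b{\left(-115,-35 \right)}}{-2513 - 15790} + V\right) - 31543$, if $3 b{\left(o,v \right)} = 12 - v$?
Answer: $- \frac{1910394014}{54909} \approx -34792.0$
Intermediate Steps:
$F{\left(U \right)} = -2 + U$
$b{\left(o,v \right)} = 4 - \frac{v}{3}$ ($b{\left(o,v \right)} = \frac{12 - v}{3} = 4 - \frac{v}{3}$)
$V = -3249$ ($V = 15 - 3264 = -3249$)
$\left(\frac{F{\left(15 \right)} + b{\left(-115,-35 \right)}}{-2513 - 15790} + V\right) - 31543 = \left(\frac{\left(-2 + 15\right) + \left(4 - - \frac{35}{3}\right)}{-2513 - 15790} - 3249\right) - 31543 = \left(\frac{13 + \left(4 + \frac{35}{3}\right)}{-18303} - 3249\right) - 31543 = \left(\left(13 + \frac{47}{3}\right) \left(- \frac{1}{18303}\right) - 3249\right) - 31543 = \left(\frac{86}{3} \left(- \frac{1}{18303}\right) - 3249\right) - 31543 = \left(- \frac{86}{54909} - 3249\right) - 31543 = - \frac{178399427}{54909} - 31543 = - \frac{1910394014}{54909}$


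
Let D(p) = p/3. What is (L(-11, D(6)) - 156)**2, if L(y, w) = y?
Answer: 27889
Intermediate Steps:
D(p) = p/3 (D(p) = p*(1/3) = p/3)
(L(-11, D(6)) - 156)**2 = (-11 - 156)**2 = (-167)**2 = 27889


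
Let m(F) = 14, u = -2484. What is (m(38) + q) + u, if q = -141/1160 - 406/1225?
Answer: -100300391/40600 ≈ -2470.5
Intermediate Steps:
q = -18391/40600 (q = -141*1/1160 - 406*1/1225 = -141/1160 - 58/175 = -18391/40600 ≈ -0.45298)
(m(38) + q) + u = (14 - 18391/40600) - 2484 = 550009/40600 - 2484 = -100300391/40600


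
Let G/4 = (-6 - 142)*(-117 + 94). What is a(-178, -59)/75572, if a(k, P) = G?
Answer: 3404/18893 ≈ 0.18017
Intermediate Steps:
G = 13616 (G = 4*((-6 - 142)*(-117 + 94)) = 4*(-148*(-23)) = 4*3404 = 13616)
a(k, P) = 13616
a(-178, -59)/75572 = 13616/75572 = 13616*(1/75572) = 3404/18893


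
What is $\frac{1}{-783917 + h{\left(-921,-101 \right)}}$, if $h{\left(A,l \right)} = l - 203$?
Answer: $- \frac{1}{784221} \approx -1.2752 \cdot 10^{-6}$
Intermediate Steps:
$h{\left(A,l \right)} = -203 + l$ ($h{\left(A,l \right)} = l - 203 = -203 + l$)
$\frac{1}{-783917 + h{\left(-921,-101 \right)}} = \frac{1}{-783917 - 304} = \frac{1}{-784221} = - \frac{1}{784221}$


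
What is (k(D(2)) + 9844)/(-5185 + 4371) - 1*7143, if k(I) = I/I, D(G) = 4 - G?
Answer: -529477/74 ≈ -7155.1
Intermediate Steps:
k(I) = 1
(k(D(2)) + 9844)/(-5185 + 4371) - 1*7143 = (1 + 9844)/(-5185 + 4371) - 1*7143 = 9845/(-814) - 7143 = 9845*(-1/814) - 7143 = -895/74 - 7143 = -529477/74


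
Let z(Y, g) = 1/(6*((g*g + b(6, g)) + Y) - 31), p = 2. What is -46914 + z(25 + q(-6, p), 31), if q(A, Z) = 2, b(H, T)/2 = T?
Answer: -294103865/6269 ≈ -46914.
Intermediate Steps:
b(H, T) = 2*T
z(Y, g) = 1/(-31 + 6*Y + 6*g² + 12*g) (z(Y, g) = 1/(6*((g*g + 2*g) + Y) - 31) = 1/(6*((g² + 2*g) + Y) - 31) = 1/(6*(Y + g² + 2*g) - 31) = 1/((6*Y + 6*g² + 12*g) - 31) = 1/(-31 + 6*Y + 6*g² + 12*g))
-46914 + z(25 + q(-6, p), 31) = -46914 + 1/(-31 + 6*(25 + 2) + 6*31² + 12*31) = -46914 + 1/(-31 + 6*27 + 6*961 + 372) = -46914 + 1/(-31 + 162 + 5766 + 372) = -46914 + 1/6269 = -294103865/6269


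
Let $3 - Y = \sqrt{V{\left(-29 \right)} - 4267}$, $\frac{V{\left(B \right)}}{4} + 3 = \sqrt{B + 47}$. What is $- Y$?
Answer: $-3 + i \sqrt{4279 - 12 \sqrt{2}} \approx -3.0 + 65.284 i$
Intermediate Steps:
$V{\left(B \right)} = -12 + 4 \sqrt{47 + B}$ ($V{\left(B \right)} = -12 + 4 \sqrt{B + 47} = -12 + 4 \sqrt{47 + B}$)
$Y = 3 - \sqrt{-4279 + 12 \sqrt{2}}$ ($Y = 3 - \sqrt{\left(-12 + 4 \sqrt{47 - 29}\right) - 4267} = 3 - \sqrt{\left(-12 + 4 \sqrt{18}\right) - 4267} = 3 - \sqrt{\left(-12 + 4 \cdot 3 \sqrt{2}\right) - 4267} = 3 - \sqrt{\left(-12 + 12 \sqrt{2}\right) - 4267} = 3 - \sqrt{-4279 + 12 \sqrt{2}} \approx 3.0 - 65.284 i$)
$- Y = - (3 - \sqrt{-4279 + 12 \sqrt{2}}) = -3 + \sqrt{-4279 + 12 \sqrt{2}}$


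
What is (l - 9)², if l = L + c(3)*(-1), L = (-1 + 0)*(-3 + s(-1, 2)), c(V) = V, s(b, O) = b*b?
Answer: 100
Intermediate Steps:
s(b, O) = b²
L = 2 (L = (-1 + 0)*(-3 + (-1)²) = -(-3 + 1) = -1*(-2) = 2)
l = -1 (l = 2 + 3*(-1) = 2 - 3 = -1)
(l - 9)² = (-1 - 9)² = (-10)² = 100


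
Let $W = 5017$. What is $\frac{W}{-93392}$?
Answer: $- \frac{5017}{93392} \approx -0.05372$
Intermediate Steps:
$\frac{W}{-93392} = \frac{5017}{-93392} = 5017 \left(- \frac{1}{93392}\right) = - \frac{5017}{93392}$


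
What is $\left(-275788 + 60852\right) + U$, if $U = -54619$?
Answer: $-269555$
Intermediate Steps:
$\left(-275788 + 60852\right) + U = \left(-275788 + 60852\right) - 54619 = -214936 - 54619 = -269555$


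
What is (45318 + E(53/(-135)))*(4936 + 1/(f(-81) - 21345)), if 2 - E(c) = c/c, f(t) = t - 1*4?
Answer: 4793774889801/21430 ≈ 2.2369e+8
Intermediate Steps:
f(t) = -4 + t (f(t) = t - 4 = -4 + t)
E(c) = 1 (E(c) = 2 - c/c = 2 - 1*1 = 2 - 1 = 1)
(45318 + E(53/(-135)))*(4936 + 1/(f(-81) - 21345)) = (45318 + 1)*(4936 + 1/((-4 - 81) - 21345)) = 45319*(4936 + 1/(-85 - 21345)) = 45319*(4936 + 1/(-21430)) = 45319*(4936 - 1/21430) = 45319*(105778479/21430) = 4793774889801/21430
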